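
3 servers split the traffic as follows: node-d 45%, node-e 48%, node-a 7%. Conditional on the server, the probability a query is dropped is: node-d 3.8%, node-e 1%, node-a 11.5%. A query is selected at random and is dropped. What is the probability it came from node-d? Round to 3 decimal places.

0.571

By Bayes' rule, posterior ∝ prior × likelihood:
  node-d: 0.45 × 0.038 = 0.0171
  node-e: 0.48 × 0.01 = 0.0048
  node-a: 0.07 × 0.115 = 0.00805
Sum = 0.02995.
P(node-d | evidence) = 0.0171 / 0.02995 ≈ 0.571.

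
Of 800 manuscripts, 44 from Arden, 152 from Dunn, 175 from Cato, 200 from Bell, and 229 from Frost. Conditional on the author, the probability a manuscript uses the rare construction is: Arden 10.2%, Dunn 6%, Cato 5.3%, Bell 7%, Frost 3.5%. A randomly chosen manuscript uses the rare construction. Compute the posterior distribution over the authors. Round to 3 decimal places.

Arden 0.100, Dunn 0.203, Cato 0.207, Bell 0.312, Frost 0.179

Prior × likelihood for each hypothesis:
  Arden: 0.055 × 0.102 = 0.00561
  Dunn: 0.19 × 0.06 = 0.0114
  Cato: 0.21875 × 0.053 = 0.01159375
  Bell: 0.25 × 0.07 = 0.0175
  Frost: 0.28625 × 0.035 = 0.01001875
Normalizing constant = 0.0561225.
P(Arden | rare-form) = 0.00561/0.0561225 ≈ 0.100
P(Dunn | rare-form) = 0.0114/0.0561225 ≈ 0.203
P(Cato | rare-form) = 0.01159375/0.0561225 ≈ 0.207
P(Bell | rare-form) = 0.0175/0.0561225 ≈ 0.312
P(Frost | rare-form) = 0.01001875/0.0561225 ≈ 0.179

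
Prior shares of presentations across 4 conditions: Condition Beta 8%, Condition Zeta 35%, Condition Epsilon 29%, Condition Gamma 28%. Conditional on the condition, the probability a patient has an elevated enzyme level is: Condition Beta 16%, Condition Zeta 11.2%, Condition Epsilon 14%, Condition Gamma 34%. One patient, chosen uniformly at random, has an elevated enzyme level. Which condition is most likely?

By Bayes' rule, posterior ∝ prior × likelihood:
  Condition Beta: 0.08 × 0.16 = 0.0128
  Condition Zeta: 0.35 × 0.112 = 0.0392
  Condition Epsilon: 0.29 × 0.14 = 0.0406
  Condition Gamma: 0.28 × 0.34 = 0.0952
Total = 0.1878.
Largest term belongs to Condition Gamma, so Condition Gamma is most probable.

Condition Gamma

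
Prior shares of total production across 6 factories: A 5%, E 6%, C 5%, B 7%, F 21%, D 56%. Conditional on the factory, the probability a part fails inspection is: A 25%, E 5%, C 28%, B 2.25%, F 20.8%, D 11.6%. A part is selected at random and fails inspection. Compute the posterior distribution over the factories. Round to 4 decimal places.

Prior × likelihood for each hypothesis:
  A: 0.05 × 0.25 = 0.0125
  E: 0.06 × 0.05 = 0.003
  C: 0.05 × 0.28 = 0.014
  B: 0.07 × 0.0225 = 0.001575
  F: 0.21 × 0.208 = 0.04368
  D: 0.56 × 0.116 = 0.06496
Sum = 0.139715.
P(A | nonconforming) = 0.0125/0.139715 ≈ 0.0895
P(E | nonconforming) = 0.003/0.139715 ≈ 0.0215
P(C | nonconforming) = 0.014/0.139715 ≈ 0.1002
P(B | nonconforming) = 0.001575/0.139715 ≈ 0.0113
P(F | nonconforming) = 0.04368/0.139715 ≈ 0.3126
P(D | nonconforming) = 0.06496/0.139715 ≈ 0.4649

A 0.0895, E 0.0215, C 0.1002, B 0.0113, F 0.3126, D 0.4649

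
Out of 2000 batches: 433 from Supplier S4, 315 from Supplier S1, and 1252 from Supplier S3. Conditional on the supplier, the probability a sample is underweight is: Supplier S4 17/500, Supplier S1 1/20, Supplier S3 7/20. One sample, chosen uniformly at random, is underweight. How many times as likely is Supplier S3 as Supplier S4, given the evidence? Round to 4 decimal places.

29.7650

Compute prior × likelihood for every hypothesis:
  Supplier S4: 0.2165 × 0.034 = 0.007361
  Supplier S1: 0.1575 × 0.05 = 0.007875
  Supplier S3: 0.626 × 0.35 = 0.2191
Total = 0.234336.
The ratio is 0.2191 / 0.007361 (the normalizer cancels) = 29.7650.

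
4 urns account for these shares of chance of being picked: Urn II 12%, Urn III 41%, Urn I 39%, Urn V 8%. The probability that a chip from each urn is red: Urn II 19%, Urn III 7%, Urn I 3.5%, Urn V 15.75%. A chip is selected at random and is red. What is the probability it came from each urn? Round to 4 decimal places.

Unnormalized posteriors (prior × likelihood):
  Urn II: 0.12 × 0.19 = 0.0228
  Urn III: 0.41 × 0.07 = 0.0287
  Urn I: 0.39 × 0.035 = 0.01365
  Urn V: 0.08 × 0.1575 = 0.0126
Normalizing constant = 0.07775.
P(Urn II | red) = 0.0228/0.07775 ≈ 0.2932
P(Urn III | red) = 0.0287/0.07775 ≈ 0.3691
P(Urn I | red) = 0.01365/0.07775 ≈ 0.1756
P(Urn V | red) = 0.0126/0.07775 ≈ 0.1621
(Check: 0.2932+0.3691+0.1756+0.1621 = 1.0000.)

Urn II 0.2932, Urn III 0.3691, Urn I 0.1756, Urn V 0.1621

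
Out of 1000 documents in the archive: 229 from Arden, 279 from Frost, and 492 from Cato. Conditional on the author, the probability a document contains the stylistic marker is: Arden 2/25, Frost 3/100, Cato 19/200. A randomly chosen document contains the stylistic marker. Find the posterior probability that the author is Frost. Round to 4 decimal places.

0.1140

By Bayes' rule, posterior ∝ prior × likelihood:
  Arden: 0.229 × 0.08 = 0.01832
  Frost: 0.279 × 0.03 = 0.00837
  Cato: 0.492 × 0.095 = 0.04674
Total = 0.07343.
P(Frost | evidence) = 0.00837 / 0.07343 ≈ 0.1140.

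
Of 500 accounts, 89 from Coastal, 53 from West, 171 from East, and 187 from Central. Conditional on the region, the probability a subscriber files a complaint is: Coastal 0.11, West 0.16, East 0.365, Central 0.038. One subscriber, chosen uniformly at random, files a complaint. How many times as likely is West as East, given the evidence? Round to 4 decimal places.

Unnormalized posteriors (prior × likelihood):
  Coastal: 0.178 × 0.11 = 0.01958
  West: 0.106 × 0.16 = 0.01696
  East: 0.342 × 0.365 = 0.12483
  Central: 0.374 × 0.038 = 0.014212
Normalizing constant = 0.175582.
The ratio is 0.01696 / 0.12483 (the normalizer cancels) = 0.1359.

0.1359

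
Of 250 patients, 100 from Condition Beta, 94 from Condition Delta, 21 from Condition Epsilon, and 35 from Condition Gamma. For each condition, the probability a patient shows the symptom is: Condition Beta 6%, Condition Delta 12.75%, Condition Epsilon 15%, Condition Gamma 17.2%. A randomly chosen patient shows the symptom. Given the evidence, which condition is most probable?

Condition Delta

Unnormalized posteriors (prior × likelihood):
  Condition Beta: 0.4 × 0.06 = 0.024
  Condition Delta: 0.376 × 0.1275 = 0.04794
  Condition Epsilon: 0.084 × 0.15 = 0.0126
  Condition Gamma: 0.14 × 0.172 = 0.02408
Sum = 0.10862.
Largest term belongs to Condition Delta, so Condition Delta is most probable.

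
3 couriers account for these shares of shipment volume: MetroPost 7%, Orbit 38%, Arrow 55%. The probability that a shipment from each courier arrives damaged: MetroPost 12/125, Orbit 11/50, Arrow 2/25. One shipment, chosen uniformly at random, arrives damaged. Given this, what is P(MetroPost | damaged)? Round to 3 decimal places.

Compute prior × likelihood for every hypothesis:
  MetroPost: 0.07 × 0.096 = 0.00672
  Orbit: 0.38 × 0.22 = 0.0836
  Arrow: 0.55 × 0.08 = 0.044
Sum = 0.13432.
P(MetroPost | evidence) = 0.00672 / 0.13432 ≈ 0.050.

0.050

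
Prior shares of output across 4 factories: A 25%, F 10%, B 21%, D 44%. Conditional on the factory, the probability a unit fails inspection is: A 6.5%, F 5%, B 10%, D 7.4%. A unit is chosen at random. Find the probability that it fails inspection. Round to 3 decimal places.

By Bayes' rule, posterior ∝ prior × likelihood:
  A: 0.25 × 0.065 = 0.01625
  F: 0.1 × 0.05 = 0.005
  B: 0.21 × 0.1 = 0.021
  D: 0.44 × 0.074 = 0.03256
P(nonconforming) = 0.01625 + 0.005 + 0.021 + 0.03256 = 0.07481 → 0.075.

0.075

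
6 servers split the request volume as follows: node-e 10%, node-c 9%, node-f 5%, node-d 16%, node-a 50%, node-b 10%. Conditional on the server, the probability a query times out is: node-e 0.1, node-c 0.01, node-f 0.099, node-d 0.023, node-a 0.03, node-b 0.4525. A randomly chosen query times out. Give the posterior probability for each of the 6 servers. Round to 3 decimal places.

Unnormalized posteriors (prior × likelihood):
  node-e: 0.1 × 0.1 = 0.01
  node-c: 0.09 × 0.01 = 0.0009
  node-f: 0.05 × 0.099 = 0.00495
  node-d: 0.16 × 0.023 = 0.00368
  node-a: 0.5 × 0.03 = 0.015
  node-b: 0.1 × 0.4525 = 0.04525
Total = 0.07978.
P(node-e | timeout) = 0.01/0.07978 ≈ 0.125
P(node-c | timeout) = 0.0009/0.07978 ≈ 0.011
P(node-f | timeout) = 0.00495/0.07978 ≈ 0.062
P(node-d | timeout) = 0.00368/0.07978 ≈ 0.046
P(node-a | timeout) = 0.015/0.07978 ≈ 0.188
P(node-b | timeout) = 0.04525/0.07978 ≈ 0.567

node-e 0.125, node-c 0.011, node-f 0.062, node-d 0.046, node-a 0.188, node-b 0.567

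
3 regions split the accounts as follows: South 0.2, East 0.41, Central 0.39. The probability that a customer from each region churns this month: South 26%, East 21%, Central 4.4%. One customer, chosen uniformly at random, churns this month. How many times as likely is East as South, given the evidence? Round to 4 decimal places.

Unnormalized posteriors (prior × likelihood):
  South: 0.2 × 0.26 = 0.052
  East: 0.41 × 0.21 = 0.0861
  Central: 0.39 × 0.044 = 0.01716
Normalizing constant = 0.15526.
The ratio is 0.0861 / 0.052 (the normalizer cancels) = 1.6558.

1.6558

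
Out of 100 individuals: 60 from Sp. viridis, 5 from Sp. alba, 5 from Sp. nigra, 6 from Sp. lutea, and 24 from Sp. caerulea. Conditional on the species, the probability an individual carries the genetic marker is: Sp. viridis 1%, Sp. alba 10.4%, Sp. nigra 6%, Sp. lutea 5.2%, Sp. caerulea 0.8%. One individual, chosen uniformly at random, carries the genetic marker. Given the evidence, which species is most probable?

Sp. viridis

Prior × likelihood for each hypothesis:
  Sp. viridis: 0.6 × 0.01 = 0.006
  Sp. alba: 0.05 × 0.104 = 0.0052
  Sp. nigra: 0.05 × 0.06 = 0.003
  Sp. lutea: 0.06 × 0.052 = 0.00312
  Sp. caerulea: 0.24 × 0.008 = 0.00192
Total = 0.01924.
Largest term belongs to Sp. viridis, so Sp. viridis is most probable.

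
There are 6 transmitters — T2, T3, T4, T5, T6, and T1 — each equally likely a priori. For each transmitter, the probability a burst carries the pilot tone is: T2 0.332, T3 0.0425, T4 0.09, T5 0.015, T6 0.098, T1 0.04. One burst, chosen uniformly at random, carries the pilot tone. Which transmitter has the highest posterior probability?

T2

Since the prior is uniform, the posterior is proportional to the likelihood:
  T2: 0.332
  T3: 0.0425
  T4: 0.09
  T5: 0.015
  T6: 0.098
  T1: 0.04
Normalizing constant = 0.6175.
Largest term belongs to T2, so T2 is most probable.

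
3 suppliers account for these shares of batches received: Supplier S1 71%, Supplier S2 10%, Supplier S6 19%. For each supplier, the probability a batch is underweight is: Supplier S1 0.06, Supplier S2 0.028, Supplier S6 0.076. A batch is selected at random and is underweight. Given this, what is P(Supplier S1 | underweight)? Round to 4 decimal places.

0.7119

Unnormalized posteriors (prior × likelihood):
  Supplier S1: 0.71 × 0.06 = 0.0426
  Supplier S2: 0.1 × 0.028 = 0.0028
  Supplier S6: 0.19 × 0.076 = 0.01444
Normalizing constant = 0.05984.
P(Supplier S1 | evidence) = 0.0426 / 0.05984 ≈ 0.7119.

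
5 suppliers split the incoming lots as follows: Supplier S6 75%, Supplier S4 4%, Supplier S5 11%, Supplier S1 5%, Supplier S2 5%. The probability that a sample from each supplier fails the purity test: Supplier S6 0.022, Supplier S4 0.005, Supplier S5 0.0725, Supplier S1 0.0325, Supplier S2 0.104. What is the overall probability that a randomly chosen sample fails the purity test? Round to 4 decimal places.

0.0315

Prior × likelihood for each hypothesis:
  Supplier S6: 0.75 × 0.022 = 0.0165
  Supplier S4: 0.04 × 0.005 = 0.0002
  Supplier S5: 0.11 × 0.0725 = 0.007975
  Supplier S1: 0.05 × 0.0325 = 0.001625
  Supplier S2: 0.05 × 0.104 = 0.0052
P(off-spec) = 0.0165 + 0.0002 + 0.007975 + 0.001625 + 0.0052 = 0.0315 → 0.0315.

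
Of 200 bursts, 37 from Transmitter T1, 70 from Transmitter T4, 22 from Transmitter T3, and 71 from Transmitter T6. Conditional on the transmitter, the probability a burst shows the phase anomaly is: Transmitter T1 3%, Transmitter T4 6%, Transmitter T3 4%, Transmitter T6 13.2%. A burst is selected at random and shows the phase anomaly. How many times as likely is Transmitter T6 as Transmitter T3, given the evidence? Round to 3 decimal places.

Unnormalized posteriors (prior × likelihood):
  Transmitter T1: 0.185 × 0.03 = 0.00555
  Transmitter T4: 0.35 × 0.06 = 0.021
  Transmitter T3: 0.11 × 0.04 = 0.0044
  Transmitter T6: 0.355 × 0.132 = 0.04686
Normalizing constant = 0.07781.
The ratio is 0.04686 / 0.0044 (the normalizer cancels) = 10.650.

10.650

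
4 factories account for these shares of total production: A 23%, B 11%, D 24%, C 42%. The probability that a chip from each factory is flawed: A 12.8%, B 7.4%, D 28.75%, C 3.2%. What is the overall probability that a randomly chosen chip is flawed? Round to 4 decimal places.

0.1200

Prior × likelihood for each hypothesis:
  A: 0.23 × 0.128 = 0.02944
  B: 0.11 × 0.074 = 0.00814
  D: 0.24 × 0.2875 = 0.069
  C: 0.42 × 0.032 = 0.01344
P(flawed) = 0.02944 + 0.00814 + 0.069 + 0.01344 = 0.12002 → 0.1200.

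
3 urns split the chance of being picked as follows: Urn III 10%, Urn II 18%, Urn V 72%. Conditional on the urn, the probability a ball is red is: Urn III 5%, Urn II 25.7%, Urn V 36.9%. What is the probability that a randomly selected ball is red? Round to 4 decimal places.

0.3169

Prior × likelihood for each hypothesis:
  Urn III: 0.1 × 0.05 = 0.005
  Urn II: 0.18 × 0.257 = 0.04626
  Urn V: 0.72 × 0.369 = 0.26568
P(red) = 0.005 + 0.04626 + 0.26568 = 0.31694 → 0.3169.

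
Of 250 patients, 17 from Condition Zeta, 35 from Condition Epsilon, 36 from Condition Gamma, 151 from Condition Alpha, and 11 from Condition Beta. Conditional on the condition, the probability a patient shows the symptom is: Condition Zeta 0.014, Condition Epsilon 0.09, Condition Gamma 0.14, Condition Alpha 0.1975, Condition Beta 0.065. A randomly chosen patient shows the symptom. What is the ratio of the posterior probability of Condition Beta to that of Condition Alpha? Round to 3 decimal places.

Unnormalized posteriors (prior × likelihood):
  Condition Zeta: 0.068 × 0.014 = 0.000952
  Condition Epsilon: 0.14 × 0.09 = 0.0126
  Condition Gamma: 0.144 × 0.14 = 0.02016
  Condition Alpha: 0.604 × 0.1975 = 0.11929
  Condition Beta: 0.044 × 0.065 = 0.00286
Sum = 0.155862.
The ratio is 0.00286 / 0.11929 (the normalizer cancels) = 0.024.

0.024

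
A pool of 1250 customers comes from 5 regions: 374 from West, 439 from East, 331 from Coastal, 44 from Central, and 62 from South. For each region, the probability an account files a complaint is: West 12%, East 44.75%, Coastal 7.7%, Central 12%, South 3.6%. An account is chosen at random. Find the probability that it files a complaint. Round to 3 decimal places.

0.219

Compute prior × likelihood for every hypothesis:
  West: 0.2992 × 0.12 = 0.035904
  East: 0.3512 × 0.4475 = 0.157162
  Coastal: 0.2648 × 0.077 = 0.0203896
  Central: 0.0352 × 0.12 = 0.004224
  South: 0.0496 × 0.036 = 0.0017856
P(complaint) = 0.035904 + 0.157162 + 0.0203896 + 0.004224 + 0.0017856 = 0.2194652 → 0.219.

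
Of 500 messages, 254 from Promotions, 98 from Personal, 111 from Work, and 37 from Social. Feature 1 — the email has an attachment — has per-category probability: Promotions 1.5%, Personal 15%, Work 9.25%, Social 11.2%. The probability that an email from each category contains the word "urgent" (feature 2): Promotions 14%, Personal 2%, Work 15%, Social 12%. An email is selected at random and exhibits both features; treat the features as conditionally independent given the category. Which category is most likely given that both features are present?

By Bayes' rule, posterior ∝ prior × likelihood:
  Promotions: 0.508 × 0.015 × 0.14 = 0.0010668
  Personal: 0.196 × 0.15 × 0.02 = 0.000588
  Work: 0.222 × 0.0925 × 0.15 = 0.00308025
  Social: 0.074 × 0.112 × 0.12 = 0.00099456
Normalizing constant = 0.00572961.
Largest term belongs to Work, so Work is most probable.

Work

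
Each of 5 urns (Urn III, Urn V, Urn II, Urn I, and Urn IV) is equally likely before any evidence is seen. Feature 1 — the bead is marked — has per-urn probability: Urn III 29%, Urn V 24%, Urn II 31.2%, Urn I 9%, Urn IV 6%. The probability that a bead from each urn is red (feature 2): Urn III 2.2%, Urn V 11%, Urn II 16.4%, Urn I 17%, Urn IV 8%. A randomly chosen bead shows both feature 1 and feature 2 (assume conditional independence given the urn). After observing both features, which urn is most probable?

Urn II

Since the prior is uniform, the posterior is proportional to the likelihood:
  Urn III: 0.29 × 0.022 = 0.00638
  Urn V: 0.24 × 0.11 = 0.0264
  Urn II: 0.312 × 0.164 = 0.051168
  Urn I: 0.09 × 0.17 = 0.0153
  Urn IV: 0.06 × 0.08 = 0.0048
Total = 0.104048.
Largest term belongs to Urn II, so Urn II is most probable.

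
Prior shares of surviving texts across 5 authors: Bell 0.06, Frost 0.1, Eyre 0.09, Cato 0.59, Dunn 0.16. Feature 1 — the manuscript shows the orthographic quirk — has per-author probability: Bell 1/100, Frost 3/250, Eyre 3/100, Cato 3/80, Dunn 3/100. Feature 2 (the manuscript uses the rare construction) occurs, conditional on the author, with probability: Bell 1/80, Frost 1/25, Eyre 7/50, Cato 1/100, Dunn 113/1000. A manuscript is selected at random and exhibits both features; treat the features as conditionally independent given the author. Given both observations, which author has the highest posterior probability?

Compute prior × likelihood for every hypothesis:
  Bell: 0.06 × 0.01 × 0.0125 = 0.0000075
  Frost: 0.1 × 0.012 × 0.04 = 0.000048
  Eyre: 0.09 × 0.03 × 0.14 = 0.000378
  Cato: 0.59 × 0.0375 × 0.01 = 0.00022125
  Dunn: 0.16 × 0.03 × 0.113 = 0.0005424
Normalizing constant = 0.00119715.
Largest term belongs to Dunn, so Dunn is most probable.

Dunn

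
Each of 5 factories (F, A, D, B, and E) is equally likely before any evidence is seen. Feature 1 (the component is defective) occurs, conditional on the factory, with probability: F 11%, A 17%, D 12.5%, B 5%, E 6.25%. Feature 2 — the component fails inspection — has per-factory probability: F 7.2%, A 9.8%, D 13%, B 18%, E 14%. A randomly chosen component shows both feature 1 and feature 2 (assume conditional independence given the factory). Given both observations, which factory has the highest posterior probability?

A

With a uniform prior (1/5 each), posterior ∝ likelihood:
  F: 0.11 × 0.072 = 0.00792
  A: 0.17 × 0.098 = 0.01666
  D: 0.125 × 0.13 = 0.01625
  B: 0.05 × 0.18 = 0.009
  E: 0.0625 × 0.14 = 0.00875
Total = 0.05858.
Largest term belongs to A, so A is most probable.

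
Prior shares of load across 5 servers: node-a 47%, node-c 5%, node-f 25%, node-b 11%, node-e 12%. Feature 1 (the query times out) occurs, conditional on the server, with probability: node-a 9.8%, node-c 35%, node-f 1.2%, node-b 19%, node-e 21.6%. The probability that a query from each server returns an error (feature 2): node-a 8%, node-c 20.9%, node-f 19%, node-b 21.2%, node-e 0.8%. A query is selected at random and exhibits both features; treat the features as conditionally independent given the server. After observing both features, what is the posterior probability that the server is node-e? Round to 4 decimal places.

0.0165

Prior × likelihood for each hypothesis:
  node-a: 0.47 × 0.098 × 0.08 = 0.0036848
  node-c: 0.05 × 0.35 × 0.209 = 0.0036575
  node-f: 0.25 × 0.012 × 0.19 = 0.00057
  node-b: 0.11 × 0.19 × 0.212 = 0.0044308
  node-e: 0.12 × 0.216 × 0.008 = 0.00020736
Total = 0.01255046.
P(node-e | evidence) = 0.00020736 / 0.01255046 ≈ 0.0165.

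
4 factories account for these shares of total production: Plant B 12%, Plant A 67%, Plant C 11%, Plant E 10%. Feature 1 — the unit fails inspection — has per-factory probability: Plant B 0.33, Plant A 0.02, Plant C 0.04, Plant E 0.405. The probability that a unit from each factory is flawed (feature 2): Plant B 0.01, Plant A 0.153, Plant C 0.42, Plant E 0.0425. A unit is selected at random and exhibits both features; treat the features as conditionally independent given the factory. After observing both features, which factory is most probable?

Prior × likelihood for each hypothesis:
  Plant B: 0.12 × 0.33 × 0.01 = 0.000396
  Plant A: 0.67 × 0.02 × 0.153 = 0.0020502
  Plant C: 0.11 × 0.04 × 0.42 = 0.001848
  Plant E: 0.1 × 0.405 × 0.0425 = 0.00172125
Sum = 0.00601545.
Largest term belongs to Plant A, so Plant A is most probable.

Plant A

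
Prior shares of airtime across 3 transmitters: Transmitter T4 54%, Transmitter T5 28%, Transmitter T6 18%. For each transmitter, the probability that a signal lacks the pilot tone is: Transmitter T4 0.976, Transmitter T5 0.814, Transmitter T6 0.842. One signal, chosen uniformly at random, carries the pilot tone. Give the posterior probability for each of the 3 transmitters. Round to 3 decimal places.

Transmitter T4 0.139, Transmitter T5 0.557, Transmitter T6 0.304

Taking complements, P(pilot | each) = Transmitter T4 0.024, Transmitter T5 0.186, Transmitter T6 0.158.
Compute prior × likelihood for every hypothesis:
  Transmitter T4: 0.54 × 0.024 = 0.01296
  Transmitter T5: 0.28 × 0.186 = 0.05208
  Transmitter T6: 0.18 × 0.158 = 0.02844
Normalizing constant = 0.09348.
P(Transmitter T4 | pilot) = 0.01296/0.09348 ≈ 0.139
P(Transmitter T5 | pilot) = 0.05208/0.09348 ≈ 0.557
P(Transmitter T6 | pilot) = 0.02844/0.09348 ≈ 0.304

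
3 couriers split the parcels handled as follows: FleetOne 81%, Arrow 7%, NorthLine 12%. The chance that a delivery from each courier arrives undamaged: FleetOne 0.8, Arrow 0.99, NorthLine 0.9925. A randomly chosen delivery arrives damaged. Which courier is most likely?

Taking complements, P(damaged | each) = FleetOne 0.2, Arrow 0.01, NorthLine 0.0075.
Prior × likelihood for each hypothesis:
  FleetOne: 0.81 × 0.2 = 0.162
  Arrow: 0.07 × 0.01 = 0.0007
  NorthLine: 0.12 × 0.0075 = 0.0009
Total = 0.1636.
Largest term belongs to FleetOne, so FleetOne is most probable.

FleetOne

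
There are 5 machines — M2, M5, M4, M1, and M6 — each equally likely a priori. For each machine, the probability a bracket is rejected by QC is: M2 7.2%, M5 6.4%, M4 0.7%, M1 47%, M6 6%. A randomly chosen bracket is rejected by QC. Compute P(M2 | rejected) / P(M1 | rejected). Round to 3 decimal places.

Since the prior is uniform, the posterior is proportional to the likelihood:
  M2: 0.072
  M5: 0.064
  M4: 0.007
  M1: 0.47
  M6: 0.06
Sum = 0.673.
The ratio is 0.072 / 0.47 (the normalizer cancels) = 0.153.

0.153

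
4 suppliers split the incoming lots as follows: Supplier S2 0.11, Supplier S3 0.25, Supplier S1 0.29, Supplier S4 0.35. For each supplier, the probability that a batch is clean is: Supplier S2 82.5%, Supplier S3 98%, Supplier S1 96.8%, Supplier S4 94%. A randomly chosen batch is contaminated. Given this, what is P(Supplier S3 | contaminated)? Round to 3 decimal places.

Taking complements, P(contaminated | each) = Supplier S2 0.175, Supplier S3 0.02, Supplier S1 0.032, Supplier S4 0.06.
Prior × likelihood for each hypothesis:
  Supplier S2: 0.11 × 0.175 = 0.01925
  Supplier S3: 0.25 × 0.02 = 0.005
  Supplier S1: 0.29 × 0.032 = 0.00928
  Supplier S4: 0.35 × 0.06 = 0.021
Total = 0.05453.
P(Supplier S3 | evidence) = 0.005 / 0.05453 ≈ 0.092.

0.092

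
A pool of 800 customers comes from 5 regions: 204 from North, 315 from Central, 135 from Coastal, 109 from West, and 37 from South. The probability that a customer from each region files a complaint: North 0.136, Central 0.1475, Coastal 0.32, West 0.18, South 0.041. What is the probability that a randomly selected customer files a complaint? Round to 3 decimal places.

By Bayes' rule, posterior ∝ prior × likelihood:
  North: 0.255 × 0.136 = 0.03468
  Central: 0.39375 × 0.1475 = 0.058078125
  Coastal: 0.16875 × 0.32 = 0.054
  West: 0.13625 × 0.18 = 0.024525
  South: 0.04625 × 0.041 = 0.00189625
P(complaint) = 0.03468 + 0.058078125 + 0.054 + 0.024525 + 0.00189625 = 0.173179375 → 0.173.

0.173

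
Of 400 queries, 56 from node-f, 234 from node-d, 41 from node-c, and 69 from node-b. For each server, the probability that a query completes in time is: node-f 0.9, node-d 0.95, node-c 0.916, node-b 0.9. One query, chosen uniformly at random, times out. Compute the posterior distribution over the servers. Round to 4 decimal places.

node-f 0.2026, node-d 0.4232, node-c 0.1246, node-b 0.2496

Taking complements, P(timeout | each) = node-f 0.1, node-d 0.05, node-c 0.084, node-b 0.1.
By Bayes' rule, posterior ∝ prior × likelihood:
  node-f: 0.14 × 0.1 = 0.014
  node-d: 0.585 × 0.05 = 0.02925
  node-c: 0.1025 × 0.084 = 0.00861
  node-b: 0.1725 × 0.1 = 0.01725
Sum = 0.06911.
P(node-f | timeout) = 0.014/0.06911 ≈ 0.2026
P(node-d | timeout) = 0.02925/0.06911 ≈ 0.4232
P(node-c | timeout) = 0.00861/0.06911 ≈ 0.1246
P(node-b | timeout) = 0.01725/0.06911 ≈ 0.2496
(Check: 0.2026+0.4232+0.1246+0.2496 = 1.0000.)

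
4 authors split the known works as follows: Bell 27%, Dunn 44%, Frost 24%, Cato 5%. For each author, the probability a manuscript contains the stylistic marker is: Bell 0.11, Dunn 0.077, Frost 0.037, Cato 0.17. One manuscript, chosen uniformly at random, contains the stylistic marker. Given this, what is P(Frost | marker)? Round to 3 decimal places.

0.110

Prior × likelihood for each hypothesis:
  Bell: 0.27 × 0.11 = 0.0297
  Dunn: 0.44 × 0.077 = 0.03388
  Frost: 0.24 × 0.037 = 0.00888
  Cato: 0.05 × 0.17 = 0.0085
Total = 0.08096.
P(Frost | evidence) = 0.00888 / 0.08096 ≈ 0.110.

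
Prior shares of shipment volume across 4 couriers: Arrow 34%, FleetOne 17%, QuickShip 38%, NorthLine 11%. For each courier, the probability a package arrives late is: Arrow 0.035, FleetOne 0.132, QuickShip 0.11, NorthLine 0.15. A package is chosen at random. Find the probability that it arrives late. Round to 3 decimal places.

By Bayes' rule, posterior ∝ prior × likelihood:
  Arrow: 0.34 × 0.035 = 0.0119
  FleetOne: 0.17 × 0.132 = 0.02244
  QuickShip: 0.38 × 0.11 = 0.0418
  NorthLine: 0.11 × 0.15 = 0.0165
P(late) = 0.0119 + 0.02244 + 0.0418 + 0.0165 = 0.09264 → 0.093.

0.093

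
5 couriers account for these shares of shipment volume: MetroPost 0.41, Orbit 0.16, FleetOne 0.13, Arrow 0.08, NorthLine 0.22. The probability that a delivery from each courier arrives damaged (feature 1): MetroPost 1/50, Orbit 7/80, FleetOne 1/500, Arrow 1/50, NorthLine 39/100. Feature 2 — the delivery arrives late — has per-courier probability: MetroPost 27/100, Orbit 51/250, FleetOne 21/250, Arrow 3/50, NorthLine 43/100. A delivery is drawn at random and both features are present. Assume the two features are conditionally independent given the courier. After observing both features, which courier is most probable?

NorthLine

By Bayes' rule, posterior ∝ prior × likelihood:
  MetroPost: 0.41 × 0.02 × 0.27 = 0.002214
  Orbit: 0.16 × 0.0875 × 0.204 = 0.002856
  FleetOne: 0.13 × 0.002 × 0.084 = 0.00002184
  Arrow: 0.08 × 0.02 × 0.06 = 0.000096
  NorthLine: 0.22 × 0.39 × 0.43 = 0.036894
Normalizing constant = 0.04208184.
Largest term belongs to NorthLine, so NorthLine is most probable.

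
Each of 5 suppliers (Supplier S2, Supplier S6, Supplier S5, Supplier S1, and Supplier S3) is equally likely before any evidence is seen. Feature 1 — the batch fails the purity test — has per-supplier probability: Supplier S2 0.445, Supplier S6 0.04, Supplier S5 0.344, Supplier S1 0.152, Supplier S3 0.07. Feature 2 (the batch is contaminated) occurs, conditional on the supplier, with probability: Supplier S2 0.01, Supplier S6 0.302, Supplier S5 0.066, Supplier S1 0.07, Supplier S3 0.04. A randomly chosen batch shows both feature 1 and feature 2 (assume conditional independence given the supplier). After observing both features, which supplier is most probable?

Supplier S5

Since the prior is uniform, the posterior is proportional to the likelihood:
  Supplier S2: 0.445 × 0.01 = 0.00445
  Supplier S6: 0.04 × 0.302 = 0.01208
  Supplier S5: 0.344 × 0.066 = 0.022704
  Supplier S1: 0.152 × 0.07 = 0.01064
  Supplier S3: 0.07 × 0.04 = 0.0028
Sum = 0.052674.
Largest term belongs to Supplier S5, so Supplier S5 is most probable.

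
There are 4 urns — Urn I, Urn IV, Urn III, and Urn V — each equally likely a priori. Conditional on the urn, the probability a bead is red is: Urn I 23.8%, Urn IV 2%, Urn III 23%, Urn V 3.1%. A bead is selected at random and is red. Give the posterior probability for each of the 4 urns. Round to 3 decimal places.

With a uniform prior (1/4 each), posterior ∝ likelihood:
  Urn I: 0.238
  Urn IV: 0.02
  Urn III: 0.23
  Urn V: 0.031
Total = 0.519.
P(Urn I | red) = 0.238/0.519 ≈ 0.459
P(Urn IV | red) = 0.02/0.519 ≈ 0.039
P(Urn III | red) = 0.23/0.519 ≈ 0.443
P(Urn V | red) = 0.031/0.519 ≈ 0.060
(Check: 0.459+0.039+0.443+0.060 = 1.001.)

Urn I 0.459, Urn IV 0.039, Urn III 0.443, Urn V 0.060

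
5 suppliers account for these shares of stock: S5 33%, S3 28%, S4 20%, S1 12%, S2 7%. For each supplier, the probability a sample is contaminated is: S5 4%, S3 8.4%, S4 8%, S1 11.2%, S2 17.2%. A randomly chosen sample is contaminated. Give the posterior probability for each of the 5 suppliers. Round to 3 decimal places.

S5 0.169, S3 0.301, S4 0.205, S1 0.172, S2 0.154

By Bayes' rule, posterior ∝ prior × likelihood:
  S5: 0.33 × 0.04 = 0.0132
  S3: 0.28 × 0.084 = 0.02352
  S4: 0.2 × 0.08 = 0.016
  S1: 0.12 × 0.112 = 0.01344
  S2: 0.07 × 0.172 = 0.01204
Normalizing constant = 0.0782.
P(S5 | contaminated) = 0.0132/0.0782 ≈ 0.169
P(S3 | contaminated) = 0.02352/0.0782 ≈ 0.301
P(S4 | contaminated) = 0.016/0.0782 ≈ 0.205
P(S1 | contaminated) = 0.01344/0.0782 ≈ 0.172
P(S2 | contaminated) = 0.01204/0.0782 ≈ 0.154
(Check: 0.169+0.301+0.205+0.172+0.154 = 1.001.)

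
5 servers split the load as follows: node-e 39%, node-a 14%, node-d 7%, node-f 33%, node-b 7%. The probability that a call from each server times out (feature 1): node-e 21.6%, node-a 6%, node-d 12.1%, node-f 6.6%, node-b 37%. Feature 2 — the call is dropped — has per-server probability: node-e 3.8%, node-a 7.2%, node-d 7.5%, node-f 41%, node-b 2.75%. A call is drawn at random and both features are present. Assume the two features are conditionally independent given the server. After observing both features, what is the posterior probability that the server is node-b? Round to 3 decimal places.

Compute prior × likelihood for every hypothesis:
  node-e: 0.39 × 0.216 × 0.038 = 0.00320112
  node-a: 0.14 × 0.06 × 0.072 = 0.0006048
  node-d: 0.07 × 0.121 × 0.075 = 0.00063525
  node-f: 0.33 × 0.066 × 0.41 = 0.0089298
  node-b: 0.07 × 0.37 × 0.0275 = 0.00071225
Sum = 0.01408322.
P(node-b | evidence) = 0.00071225 / 0.01408322 ≈ 0.051.

0.051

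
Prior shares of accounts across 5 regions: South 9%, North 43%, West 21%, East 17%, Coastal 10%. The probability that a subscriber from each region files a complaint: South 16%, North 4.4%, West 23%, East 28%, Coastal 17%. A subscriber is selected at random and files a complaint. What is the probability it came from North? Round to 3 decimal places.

Prior × likelihood for each hypothesis:
  South: 0.09 × 0.16 = 0.0144
  North: 0.43 × 0.044 = 0.01892
  West: 0.21 × 0.23 = 0.0483
  East: 0.17 × 0.28 = 0.0476
  Coastal: 0.1 × 0.17 = 0.017
Sum = 0.14622.
P(North | evidence) = 0.01892 / 0.14622 ≈ 0.129.

0.129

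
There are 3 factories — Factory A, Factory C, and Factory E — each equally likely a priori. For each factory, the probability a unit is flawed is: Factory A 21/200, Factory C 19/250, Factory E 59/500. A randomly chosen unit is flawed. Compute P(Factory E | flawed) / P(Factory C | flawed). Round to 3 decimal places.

Since the prior is uniform, the posterior is proportional to the likelihood:
  Factory A: 0.105
  Factory C: 0.076
  Factory E: 0.118
Total = 0.299.
The ratio is 0.118 / 0.076 (the normalizer cancels) = 1.553.

1.553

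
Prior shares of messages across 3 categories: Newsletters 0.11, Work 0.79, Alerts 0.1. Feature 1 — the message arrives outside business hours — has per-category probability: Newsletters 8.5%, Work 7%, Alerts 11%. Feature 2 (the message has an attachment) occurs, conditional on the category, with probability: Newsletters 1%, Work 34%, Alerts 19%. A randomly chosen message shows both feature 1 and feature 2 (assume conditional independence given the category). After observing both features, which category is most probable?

Prior × likelihood for each hypothesis:
  Newsletters: 0.11 × 0.085 × 0.01 = 0.0000935
  Work: 0.79 × 0.07 × 0.34 = 0.018802
  Alerts: 0.1 × 0.11 × 0.19 = 0.00209
Sum = 0.0209855.
Largest term belongs to Work, so Work is most probable.

Work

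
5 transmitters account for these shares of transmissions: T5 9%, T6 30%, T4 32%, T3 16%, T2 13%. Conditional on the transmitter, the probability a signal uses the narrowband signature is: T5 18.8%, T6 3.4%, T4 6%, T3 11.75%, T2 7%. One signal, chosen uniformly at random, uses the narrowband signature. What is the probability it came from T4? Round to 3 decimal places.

0.259

Compute prior × likelihood for every hypothesis:
  T5: 0.09 × 0.188 = 0.01692
  T6: 0.3 × 0.034 = 0.0102
  T4: 0.32 × 0.06 = 0.0192
  T3: 0.16 × 0.1175 = 0.0188
  T2: 0.13 × 0.07 = 0.0091
Total = 0.07422.
P(T4 | evidence) = 0.0192 / 0.07422 ≈ 0.259.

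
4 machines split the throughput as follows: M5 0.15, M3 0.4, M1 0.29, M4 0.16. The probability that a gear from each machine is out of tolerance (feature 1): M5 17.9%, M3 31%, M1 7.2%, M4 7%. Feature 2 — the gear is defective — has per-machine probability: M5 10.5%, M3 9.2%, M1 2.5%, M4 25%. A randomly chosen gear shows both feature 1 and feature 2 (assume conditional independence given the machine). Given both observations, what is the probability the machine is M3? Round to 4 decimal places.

Prior × likelihood for each hypothesis:
  M5: 0.15 × 0.179 × 0.105 = 0.00281925
  M3: 0.4 × 0.31 × 0.092 = 0.011408
  M1: 0.29 × 0.072 × 0.025 = 0.000522
  M4: 0.16 × 0.07 × 0.25 = 0.0028
Normalizing constant = 0.01754925.
P(M3 | evidence) = 0.011408 / 0.01754925 ≈ 0.6501.

0.6501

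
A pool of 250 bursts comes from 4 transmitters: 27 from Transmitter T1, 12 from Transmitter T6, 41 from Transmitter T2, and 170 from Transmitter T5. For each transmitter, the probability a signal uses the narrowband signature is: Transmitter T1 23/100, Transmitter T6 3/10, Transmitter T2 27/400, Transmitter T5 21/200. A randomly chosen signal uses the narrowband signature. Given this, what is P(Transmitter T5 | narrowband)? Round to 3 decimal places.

0.587

By Bayes' rule, posterior ∝ prior × likelihood:
  Transmitter T1: 0.108 × 0.23 = 0.02484
  Transmitter T6: 0.048 × 0.3 = 0.0144
  Transmitter T2: 0.164 × 0.0675 = 0.01107
  Transmitter T5: 0.68 × 0.105 = 0.0714
Total = 0.12171.
P(Transmitter T5 | evidence) = 0.0714 / 0.12171 ≈ 0.587.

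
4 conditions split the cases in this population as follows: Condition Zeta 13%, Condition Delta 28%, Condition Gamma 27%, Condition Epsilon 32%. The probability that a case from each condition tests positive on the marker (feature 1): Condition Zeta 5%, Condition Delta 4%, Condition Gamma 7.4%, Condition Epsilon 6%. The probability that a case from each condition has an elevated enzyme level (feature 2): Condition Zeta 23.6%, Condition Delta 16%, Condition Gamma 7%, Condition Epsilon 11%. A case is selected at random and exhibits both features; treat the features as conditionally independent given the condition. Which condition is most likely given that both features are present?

Condition Epsilon

By Bayes' rule, posterior ∝ prior × likelihood:
  Condition Zeta: 0.13 × 0.05 × 0.236 = 0.001534
  Condition Delta: 0.28 × 0.04 × 0.16 = 0.001792
  Condition Gamma: 0.27 × 0.074 × 0.07 = 0.0013986
  Condition Epsilon: 0.32 × 0.06 × 0.11 = 0.002112
Normalizing constant = 0.0068366.
Largest term belongs to Condition Epsilon, so Condition Epsilon is most probable.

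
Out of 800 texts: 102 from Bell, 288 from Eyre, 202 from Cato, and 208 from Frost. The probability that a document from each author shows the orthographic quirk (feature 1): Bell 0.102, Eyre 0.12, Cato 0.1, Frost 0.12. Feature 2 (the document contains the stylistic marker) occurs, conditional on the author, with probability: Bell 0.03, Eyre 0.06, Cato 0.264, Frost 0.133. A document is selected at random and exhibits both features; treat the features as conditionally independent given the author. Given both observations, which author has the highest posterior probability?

Prior × likelihood for each hypothesis:
  Bell: 0.1275 × 0.102 × 0.03 = 0.00039015
  Eyre: 0.36 × 0.12 × 0.06 = 0.002592
  Cato: 0.2525 × 0.1 × 0.264 = 0.006666
  Frost: 0.26 × 0.12 × 0.133 = 0.0041496
Total = 0.01379775.
Largest term belongs to Cato, so Cato is most probable.

Cato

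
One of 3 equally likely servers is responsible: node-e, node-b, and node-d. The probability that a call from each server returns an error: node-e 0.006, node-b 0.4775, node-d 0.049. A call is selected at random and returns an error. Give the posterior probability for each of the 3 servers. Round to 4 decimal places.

With a uniform prior (1/3 each), posterior ∝ likelihood:
  node-e: 0.006
  node-b: 0.4775
  node-d: 0.049
Normalizing constant = 0.5325.
P(node-e | error) = 0.006/0.5325 ≈ 0.0113
P(node-b | error) = 0.4775/0.5325 ≈ 0.8967
P(node-d | error) = 0.049/0.5325 ≈ 0.0920
(Check: 0.0113+0.8967+0.0920 = 1.0000.)

node-e 0.0113, node-b 0.8967, node-d 0.0920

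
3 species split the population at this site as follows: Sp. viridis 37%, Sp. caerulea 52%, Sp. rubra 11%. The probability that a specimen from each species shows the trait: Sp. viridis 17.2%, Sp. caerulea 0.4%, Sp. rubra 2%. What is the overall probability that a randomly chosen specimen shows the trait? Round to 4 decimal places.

Prior × likelihood for each hypothesis:
  Sp. viridis: 0.37 × 0.172 = 0.06364
  Sp. caerulea: 0.52 × 0.004 = 0.00208
  Sp. rubra: 0.11 × 0.02 = 0.0022
P(trait) = 0.06364 + 0.00208 + 0.0022 = 0.06792 → 0.0679.

0.0679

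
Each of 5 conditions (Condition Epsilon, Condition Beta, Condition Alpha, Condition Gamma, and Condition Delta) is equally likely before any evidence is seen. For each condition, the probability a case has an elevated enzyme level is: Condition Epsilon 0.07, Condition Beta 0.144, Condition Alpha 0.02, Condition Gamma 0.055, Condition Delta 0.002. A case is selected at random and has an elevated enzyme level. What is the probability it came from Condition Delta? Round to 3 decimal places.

0.007

With a uniform prior (1/5 each), posterior ∝ likelihood:
  Condition Epsilon: 0.07
  Condition Beta: 0.144
  Condition Alpha: 0.02
  Condition Gamma: 0.055
  Condition Delta: 0.002
Total = 0.291.
P(Condition Delta | evidence) = 0.002 / 0.291 ≈ 0.007.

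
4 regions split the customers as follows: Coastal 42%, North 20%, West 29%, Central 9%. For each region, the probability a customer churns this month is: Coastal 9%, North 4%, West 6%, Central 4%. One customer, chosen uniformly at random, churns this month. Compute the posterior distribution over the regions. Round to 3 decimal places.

Compute prior × likelihood for every hypothesis:
  Coastal: 0.42 × 0.09 = 0.0378
  North: 0.2 × 0.04 = 0.008
  West: 0.29 × 0.06 = 0.0174
  Central: 0.09 × 0.04 = 0.0036
Sum = 0.0668.
P(Coastal | churn) = 0.0378/0.0668 ≈ 0.566
P(North | churn) = 0.008/0.0668 ≈ 0.120
P(West | churn) = 0.0174/0.0668 ≈ 0.260
P(Central | churn) = 0.0036/0.0668 ≈ 0.054

Coastal 0.566, North 0.120, West 0.260, Central 0.054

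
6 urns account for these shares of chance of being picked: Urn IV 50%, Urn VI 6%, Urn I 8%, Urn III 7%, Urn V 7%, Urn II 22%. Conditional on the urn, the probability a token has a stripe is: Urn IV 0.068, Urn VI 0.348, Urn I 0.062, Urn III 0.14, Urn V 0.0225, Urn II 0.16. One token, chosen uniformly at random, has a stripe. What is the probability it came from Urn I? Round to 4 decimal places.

Prior × likelihood for each hypothesis:
  Urn IV: 0.5 × 0.068 = 0.034
  Urn VI: 0.06 × 0.348 = 0.02088
  Urn I: 0.08 × 0.062 = 0.00496
  Urn III: 0.07 × 0.14 = 0.0098
  Urn V: 0.07 × 0.0225 = 0.001575
  Urn II: 0.22 × 0.16 = 0.0352
Sum = 0.106415.
P(Urn I | evidence) = 0.00496 / 0.106415 ≈ 0.0466.

0.0466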